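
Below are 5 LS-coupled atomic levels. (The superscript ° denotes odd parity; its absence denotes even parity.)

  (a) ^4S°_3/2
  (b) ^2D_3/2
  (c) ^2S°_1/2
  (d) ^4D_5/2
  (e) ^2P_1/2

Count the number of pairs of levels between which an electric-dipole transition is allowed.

(a)–(b): forbidden (ΔS, ΔL).
(a)–(c): forbidden (parity, ΔS, ΔL).
(a)–(d): forbidden (ΔL).
(a)–(e): forbidden (ΔS).
(b)–(c): forbidden (ΔL).
(b)–(d): forbidden (parity, ΔS).
(b)–(e): forbidden (parity).
(c)–(d): forbidden (ΔS, ΔL, ΔJ).
(c)–(e): allowed.
(d)–(e): forbidden (parity, ΔS, ΔJ).
Allowed pairs: 1 of 10.

1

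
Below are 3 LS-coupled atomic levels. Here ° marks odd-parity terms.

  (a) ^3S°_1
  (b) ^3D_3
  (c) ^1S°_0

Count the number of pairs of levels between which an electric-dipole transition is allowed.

(a)–(b): forbidden (ΔL, ΔJ).
(a)–(c): forbidden (parity, ΔS, ΔL).
(b)–(c): forbidden (ΔS, ΔL, ΔJ).
Allowed pairs: 0 of 3.

0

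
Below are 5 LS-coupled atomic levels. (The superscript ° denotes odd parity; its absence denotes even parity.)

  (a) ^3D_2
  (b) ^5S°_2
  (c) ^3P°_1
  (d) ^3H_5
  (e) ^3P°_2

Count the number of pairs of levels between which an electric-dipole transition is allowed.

(a)–(b): forbidden (ΔS, ΔL).
(a)–(c): allowed.
(a)–(d): forbidden (parity, ΔL, ΔJ).
(a)–(e): allowed.
(b)–(c): forbidden (parity, ΔS).
(b)–(d): forbidden (ΔS, ΔL, ΔJ).
(b)–(e): forbidden (parity, ΔS).
(c)–(d): forbidden (ΔL, ΔJ).
(c)–(e): forbidden (parity).
(d)–(e): forbidden (ΔL, ΔJ).
Allowed pairs: 2 of 10.

2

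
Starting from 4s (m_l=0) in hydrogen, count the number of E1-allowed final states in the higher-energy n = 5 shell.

3

E1 requires Δl = ±1, so l_f ∈ {-1, 1}; with 0 ≤ l_f ≤ n_f−1 = 4, the allowed l_f values are {1}.
For l_f = 1: m_f ∈ {m_i−1, m_i, m_i+1} ∩ [−1, 1] = {-1, 0, 1} → 3 states.
Total: 3.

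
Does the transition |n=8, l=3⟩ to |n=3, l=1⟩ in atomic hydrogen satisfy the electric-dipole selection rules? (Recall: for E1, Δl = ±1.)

forbidden

Initial l = 3, final l = 1, so Δl = -2. E1 requires Δl = ±1: fails.
The transition is electric-dipole forbidden.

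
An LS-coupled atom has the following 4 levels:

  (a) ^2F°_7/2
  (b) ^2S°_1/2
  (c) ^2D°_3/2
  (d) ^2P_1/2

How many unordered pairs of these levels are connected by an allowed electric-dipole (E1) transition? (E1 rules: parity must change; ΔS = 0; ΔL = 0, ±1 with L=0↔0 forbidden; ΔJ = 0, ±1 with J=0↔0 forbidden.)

(a)–(b): forbidden (parity, ΔL, ΔJ).
(a)–(c): forbidden (parity, ΔJ).
(a)–(d): forbidden (ΔL, ΔJ).
(b)–(c): forbidden (parity, ΔL).
(b)–(d): allowed.
(c)–(d): allowed.
Allowed pairs: 2 of 6.

2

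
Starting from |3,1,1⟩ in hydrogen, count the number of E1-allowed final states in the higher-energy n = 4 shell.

E1 requires Δl = ±1, so l_f ∈ {0, 2}; with 0 ≤ l_f ≤ n_f−1 = 3, the allowed l_f values are {0, 2}.
For l_f = 0: m_f ∈ {m_i−1, m_i, m_i+1} ∩ [−0, 0] = {0} → 1 state.
For l_f = 2: m_f ∈ {m_i−1, m_i, m_i+1} ∩ [−2, 2] = {0, 1, 2} → 3 states.
Total: 4.

4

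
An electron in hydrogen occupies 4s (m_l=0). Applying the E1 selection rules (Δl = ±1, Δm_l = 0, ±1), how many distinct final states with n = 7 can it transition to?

3

E1 requires Δl = ±1, so l_f ∈ {-1, 1}; with 0 ≤ l_f ≤ n_f−1 = 6, the allowed l_f values are {1}.
For l_f = 1: m_f ∈ {m_i−1, m_i, m_i+1} ∩ [−1, 1] = {-1, 0, 1} → 3 states.
Total: 3.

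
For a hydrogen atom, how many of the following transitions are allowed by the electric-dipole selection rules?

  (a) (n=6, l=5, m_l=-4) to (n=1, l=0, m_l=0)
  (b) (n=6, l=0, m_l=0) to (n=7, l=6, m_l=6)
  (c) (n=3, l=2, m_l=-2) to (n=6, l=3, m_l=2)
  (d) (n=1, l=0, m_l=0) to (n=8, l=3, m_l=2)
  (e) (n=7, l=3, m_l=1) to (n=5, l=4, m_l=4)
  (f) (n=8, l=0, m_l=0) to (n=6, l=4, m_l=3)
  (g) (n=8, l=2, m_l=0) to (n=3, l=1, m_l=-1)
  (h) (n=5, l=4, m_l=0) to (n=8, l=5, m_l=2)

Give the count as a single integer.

(a) forbidden — Δl = -5 (E1 requires Δl = ±1); Δm_l = +4 (E1 requires Δm_l = 0, ±1)
(b) forbidden — Δl = +6 (E1 requires Δl = ±1); Δm_l = +6 (E1 requires Δm_l = 0, ±1)
(c) forbidden — Δm_l = +4 (E1 requires Δm_l = 0, ±1)
(d) forbidden — Δl = +3 (E1 requires Δl = ±1); Δm_l = +2 (E1 requires Δm_l = 0, ±1)
(e) forbidden — Δm_l = +3 (E1 requires Δm_l = 0, ±1)
(f) forbidden — Δl = +4 (E1 requires Δl = ±1); Δm_l = +3 (E1 requires Δm_l = 0, ±1)
(g) allowed
(h) forbidden — Δm_l = +2 (E1 requires Δm_l = 0, ±1)
Total allowed: 1 of 8.

1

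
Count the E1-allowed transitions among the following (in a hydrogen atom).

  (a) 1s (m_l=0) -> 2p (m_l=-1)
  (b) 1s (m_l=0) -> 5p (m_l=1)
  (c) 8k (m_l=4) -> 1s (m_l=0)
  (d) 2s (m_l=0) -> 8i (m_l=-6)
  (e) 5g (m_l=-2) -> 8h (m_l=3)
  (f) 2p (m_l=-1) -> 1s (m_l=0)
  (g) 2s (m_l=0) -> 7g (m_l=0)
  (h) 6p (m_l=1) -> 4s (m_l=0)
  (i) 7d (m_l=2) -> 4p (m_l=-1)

(a) allowed
(b) allowed
(c) forbidden — Δl = -7 (E1 requires Δl = ±1); Δm_l = -4 (E1 requires Δm_l = 0, ±1)
(d) forbidden — Δl = +6 (E1 requires Δl = ±1); Δm_l = -6 (E1 requires Δm_l = 0, ±1)
(e) forbidden — Δm_l = +5 (E1 requires Δm_l = 0, ±1)
(f) allowed
(g) forbidden — Δl = +4 (E1 requires Δl = ±1)
(h) allowed
(i) forbidden — Δm_l = -3 (E1 requires Δm_l = 0, ±1)
Total allowed: 4 of 9.

4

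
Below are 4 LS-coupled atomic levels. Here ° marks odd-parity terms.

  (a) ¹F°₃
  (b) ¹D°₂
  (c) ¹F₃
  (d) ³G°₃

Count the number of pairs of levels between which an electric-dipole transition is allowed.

2

(a)–(b): forbidden (parity).
(a)–(c): allowed.
(a)–(d): forbidden (parity, ΔS).
(b)–(c): allowed.
(b)–(d): forbidden (parity, ΔS, ΔL).
(c)–(d): forbidden (ΔS).
Allowed pairs: 2 of 6.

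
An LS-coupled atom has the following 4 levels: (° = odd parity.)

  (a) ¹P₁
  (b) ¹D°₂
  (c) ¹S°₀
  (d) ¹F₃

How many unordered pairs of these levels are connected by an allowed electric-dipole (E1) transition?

(a)–(b): allowed.
(a)–(c): allowed.
(a)–(d): forbidden (parity, ΔL, ΔJ).
(b)–(c): forbidden (parity, ΔL, ΔJ).
(b)–(d): allowed.
(c)–(d): forbidden (ΔL, ΔJ).
Allowed pairs: 3 of 6.

3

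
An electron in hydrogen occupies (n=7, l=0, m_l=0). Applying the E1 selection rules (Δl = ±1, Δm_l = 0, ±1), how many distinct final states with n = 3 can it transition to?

3

E1 requires Δl = ±1, so l_f ∈ {-1, 1}; with 0 ≤ l_f ≤ n_f−1 = 2, the allowed l_f values are {1}.
For l_f = 1: m_f ∈ {m_i−1, m_i, m_i+1} ∩ [−1, 1] = {-1, 0, 1} → 3 states.
Total: 3.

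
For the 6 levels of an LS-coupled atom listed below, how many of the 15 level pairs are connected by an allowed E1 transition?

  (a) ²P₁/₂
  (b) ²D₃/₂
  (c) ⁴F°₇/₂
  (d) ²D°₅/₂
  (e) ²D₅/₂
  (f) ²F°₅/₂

(a)–(b): forbidden (parity).
(a)–(c): forbidden (ΔS, ΔL, ΔJ).
(a)–(d): forbidden (ΔJ).
(a)–(e): forbidden (parity, ΔJ).
(a)–(f): forbidden (ΔL, ΔJ).
(b)–(c): forbidden (ΔS, ΔJ).
(b)–(d): allowed.
(b)–(e): forbidden (parity).
(b)–(f): allowed.
(c)–(d): forbidden (parity, ΔS).
(c)–(e): forbidden (ΔS).
(c)–(f): forbidden (parity, ΔS).
(d)–(e): allowed.
(d)–(f): forbidden (parity).
(e)–(f): allowed.
Allowed pairs: 4 of 15.

4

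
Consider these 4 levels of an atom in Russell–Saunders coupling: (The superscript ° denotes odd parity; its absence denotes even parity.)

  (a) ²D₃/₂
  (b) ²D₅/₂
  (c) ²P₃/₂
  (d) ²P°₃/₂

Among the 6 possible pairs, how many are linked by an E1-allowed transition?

(a)–(b): forbidden (parity).
(a)–(c): forbidden (parity).
(a)–(d): allowed.
(b)–(c): forbidden (parity).
(b)–(d): allowed.
(c)–(d): allowed.
Allowed pairs: 3 of 6.

3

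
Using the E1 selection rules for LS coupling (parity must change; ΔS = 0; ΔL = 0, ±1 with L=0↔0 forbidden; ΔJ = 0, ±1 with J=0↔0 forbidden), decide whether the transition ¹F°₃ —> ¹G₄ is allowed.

allowed

Parity must change: odd → even — ok.
ΔS = 0: S: 0 → 0 — ok.
ΔL = 0, ±1 (not L=0↔0): L: 3 → 4, ΔL = +1 — ok.
ΔJ = 0, ±1 (not J=0↔0): J: 3 → 4, ΔJ = +1 — ok.
All four E1 rules are satisfied.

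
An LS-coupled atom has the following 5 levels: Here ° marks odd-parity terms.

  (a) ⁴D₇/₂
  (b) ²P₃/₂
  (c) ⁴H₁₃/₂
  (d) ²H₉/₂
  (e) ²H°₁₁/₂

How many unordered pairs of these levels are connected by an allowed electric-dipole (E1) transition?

(a)–(b): forbidden (parity, ΔS, ΔJ).
(a)–(c): forbidden (parity, ΔL, ΔJ).
(a)–(d): forbidden (parity, ΔS, ΔL).
(a)–(e): forbidden (ΔS, ΔL, ΔJ).
(b)–(c): forbidden (parity, ΔS, ΔL, ΔJ).
(b)–(d): forbidden (parity, ΔL, ΔJ).
(b)–(e): forbidden (ΔL, ΔJ).
(c)–(d): forbidden (parity, ΔS, ΔJ).
(c)–(e): forbidden (ΔS).
(d)–(e): allowed.
Allowed pairs: 1 of 10.

1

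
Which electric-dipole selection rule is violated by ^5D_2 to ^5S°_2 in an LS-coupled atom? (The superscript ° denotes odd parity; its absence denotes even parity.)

Parity must change: even → odd — passes.
ΔS = 0: S: 2 → 2 — passes.
ΔL = 0, ±1 (not L=0↔0): L: 2 → 0, ΔL = -2 — fails.
ΔJ = 0, ±1 (not J=0↔0): J: 2 → 2, ΔJ = +0 — passes.

the ΔL = 0, ±1 rule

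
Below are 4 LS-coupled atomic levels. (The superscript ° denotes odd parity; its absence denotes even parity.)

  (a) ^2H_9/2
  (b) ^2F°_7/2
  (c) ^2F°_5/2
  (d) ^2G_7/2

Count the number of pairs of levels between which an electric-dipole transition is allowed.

2

(a)–(b): forbidden (ΔL).
(a)–(c): forbidden (ΔL, ΔJ).
(a)–(d): forbidden (parity).
(b)–(c): forbidden (parity).
(b)–(d): allowed.
(c)–(d): allowed.
Allowed pairs: 2 of 6.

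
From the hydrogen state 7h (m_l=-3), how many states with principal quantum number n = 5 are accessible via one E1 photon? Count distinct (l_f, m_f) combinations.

3

E1 requires Δl = ±1, so l_f ∈ {4, 6}; with 0 ≤ l_f ≤ n_f−1 = 4, the allowed l_f values are {4}.
For l_f = 4: m_f ∈ {m_i−1, m_i, m_i+1} ∩ [−4, 4] = {-4, -3, -2} → 3 states.
Total: 3.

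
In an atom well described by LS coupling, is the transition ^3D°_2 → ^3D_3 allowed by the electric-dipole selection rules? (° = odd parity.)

Reading off the term symbols: S 1→1, L 2→2, J 2→3, parity odd→even.
Parity must change: odd → even — ✓.
ΔS = 0: S: 1 → 1 — ✓.
ΔL = 0, ±1 (not L=0↔0): L: 2 → 2, ΔL = +0 — ✓.
ΔJ = 0, ±1 (not J=0↔0): J: 2 → 3, ΔJ = +1 — ✓.
All four E1 rules are satisfied.

allowed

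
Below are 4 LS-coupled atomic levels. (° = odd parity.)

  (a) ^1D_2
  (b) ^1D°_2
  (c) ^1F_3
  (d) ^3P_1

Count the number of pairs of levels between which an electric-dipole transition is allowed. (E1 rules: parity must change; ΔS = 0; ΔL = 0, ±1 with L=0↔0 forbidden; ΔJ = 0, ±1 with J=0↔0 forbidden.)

(a)–(b): allowed.
(a)–(c): forbidden (parity).
(a)–(d): forbidden (parity, ΔS).
(b)–(c): allowed.
(b)–(d): forbidden (ΔS).
(c)–(d): forbidden (parity, ΔS, ΔL, ΔJ).
Allowed pairs: 2 of 6.

2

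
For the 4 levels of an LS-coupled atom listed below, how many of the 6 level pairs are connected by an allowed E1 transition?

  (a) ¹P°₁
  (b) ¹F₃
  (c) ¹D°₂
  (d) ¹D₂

(a)–(b): forbidden (ΔL, ΔJ).
(a)–(c): forbidden (parity).
(a)–(d): allowed.
(b)–(c): allowed.
(b)–(d): forbidden (parity).
(c)–(d): allowed.
Allowed pairs: 3 of 6.

3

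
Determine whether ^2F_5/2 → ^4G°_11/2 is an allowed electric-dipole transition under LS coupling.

forbidden

Reading off the term symbols: S 1/2→3/2, L 3→4, J 5/2→11/2, parity even→odd.
Parity must change: even → odd — passes.
ΔS = 0: S: 1/2 → 3/2 — fails.
ΔL = 0, ±1 (not L=0↔0): L: 3 → 4, ΔL = +1 — passes.
ΔJ = 0, ±1 (not J=0↔0): J: 5/2 → 11/2, ΔJ = +3 — fails.
Rule(s) violated: ΔS, ΔJ.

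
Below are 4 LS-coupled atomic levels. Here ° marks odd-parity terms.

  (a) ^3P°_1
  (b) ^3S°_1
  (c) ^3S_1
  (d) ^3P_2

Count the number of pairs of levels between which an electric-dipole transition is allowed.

3

(a)–(b): forbidden (parity).
(a)–(c): allowed.
(a)–(d): allowed.
(b)–(c): forbidden (ΔL).
(b)–(d): allowed.
(c)–(d): forbidden (parity).
Allowed pairs: 3 of 6.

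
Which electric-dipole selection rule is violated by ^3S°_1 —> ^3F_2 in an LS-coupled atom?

the ΔL = 0, ±1 rule

Parity must change: odd → even — ok.
ΔS = 0: S: 1 → 1 — ok.
ΔL = 0, ±1 (not L=0↔0): L: 0 → 3, ΔL = +3 — fails.
ΔJ = 0, ±1 (not J=0↔0): J: 1 → 2, ΔJ = +1 — ok.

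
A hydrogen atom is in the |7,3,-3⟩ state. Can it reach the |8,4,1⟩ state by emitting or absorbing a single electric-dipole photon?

Initial l = 3, final l = 4, so Δl = +1. E1 requires Δl = ±1: passes.
m_l: -3 → 1 (Δm_l = +4). |Δm_l| ≤ 1 fails.
The transition is electric-dipole forbidden.

forbidden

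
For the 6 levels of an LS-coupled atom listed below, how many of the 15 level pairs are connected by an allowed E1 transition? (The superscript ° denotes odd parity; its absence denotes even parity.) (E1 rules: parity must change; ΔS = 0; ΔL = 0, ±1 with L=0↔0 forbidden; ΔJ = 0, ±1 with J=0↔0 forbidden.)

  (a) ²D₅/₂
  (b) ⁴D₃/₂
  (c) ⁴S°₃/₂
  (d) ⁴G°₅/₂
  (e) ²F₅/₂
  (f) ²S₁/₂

(a)–(b): forbidden (parity, ΔS).
(a)–(c): forbidden (ΔS, ΔL).
(a)–(d): forbidden (ΔS, ΔL).
(a)–(e): forbidden (parity).
(a)–(f): forbidden (parity, ΔL, ΔJ).
(b)–(c): forbidden (ΔL).
(b)–(d): forbidden (ΔL).
(b)–(e): forbidden (parity, ΔS).
(b)–(f): forbidden (parity, ΔS, ΔL).
(c)–(d): forbidden (parity, ΔL).
(c)–(e): forbidden (ΔS, ΔL).
(c)–(f): forbidden (ΔS, ΔL).
(d)–(e): forbidden (ΔS).
(d)–(f): forbidden (ΔS, ΔL, ΔJ).
(e)–(f): forbidden (parity, ΔL, ΔJ).
Allowed pairs: 0 of 15.

0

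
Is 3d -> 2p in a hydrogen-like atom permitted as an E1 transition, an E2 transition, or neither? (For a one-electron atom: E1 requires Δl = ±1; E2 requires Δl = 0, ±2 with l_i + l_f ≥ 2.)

Δl = 1 − 2 = -1; l_i + l_f = 3.
E1 (Δl = ±1): satisfied.
E2 (Δl = 0,±2, l_i+l_f ≥ 2): not satisfied.

E1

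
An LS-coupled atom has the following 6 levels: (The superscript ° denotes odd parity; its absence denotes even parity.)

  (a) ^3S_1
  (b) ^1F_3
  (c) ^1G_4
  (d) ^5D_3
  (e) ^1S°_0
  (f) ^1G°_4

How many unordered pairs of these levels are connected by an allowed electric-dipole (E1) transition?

(a)–(b): forbidden (parity, ΔS, ΔL, ΔJ).
(a)–(c): forbidden (parity, ΔS, ΔL, ΔJ).
(a)–(d): forbidden (parity, ΔS, ΔL, ΔJ).
(a)–(e): forbidden (ΔS, ΔL).
(a)–(f): forbidden (ΔS, ΔL, ΔJ).
(b)–(c): forbidden (parity).
(b)–(d): forbidden (parity, ΔS).
(b)–(e): forbidden (ΔL, ΔJ).
(b)–(f): allowed.
(c)–(d): forbidden (parity, ΔS, ΔL).
(c)–(e): forbidden (ΔL, ΔJ).
(c)–(f): allowed.
(d)–(e): forbidden (ΔS, ΔL, ΔJ).
(d)–(f): forbidden (ΔS, ΔL).
(e)–(f): forbidden (parity, ΔL, ΔJ).
Allowed pairs: 2 of 15.

2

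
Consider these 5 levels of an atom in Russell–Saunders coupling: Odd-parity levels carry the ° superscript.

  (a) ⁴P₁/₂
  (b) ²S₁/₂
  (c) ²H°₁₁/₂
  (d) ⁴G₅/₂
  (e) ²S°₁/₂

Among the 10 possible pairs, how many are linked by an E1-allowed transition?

0

(a)–(b): forbidden (parity, ΔS).
(a)–(c): forbidden (ΔS, ΔL, ΔJ).
(a)–(d): forbidden (parity, ΔL, ΔJ).
(a)–(e): forbidden (ΔS).
(b)–(c): forbidden (ΔL, ΔJ).
(b)–(d): forbidden (parity, ΔS, ΔL, ΔJ).
(b)–(e): forbidden (ΔL).
(c)–(d): forbidden (ΔS, ΔJ).
(c)–(e): forbidden (parity, ΔL, ΔJ).
(d)–(e): forbidden (ΔS, ΔL, ΔJ).
Allowed pairs: 0 of 10.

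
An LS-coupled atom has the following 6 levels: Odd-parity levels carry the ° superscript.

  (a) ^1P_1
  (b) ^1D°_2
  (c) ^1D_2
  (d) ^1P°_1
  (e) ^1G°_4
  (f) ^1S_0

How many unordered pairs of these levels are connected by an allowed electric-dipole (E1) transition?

5

(a)–(b): allowed.
(a)–(c): forbidden (parity).
(a)–(d): allowed.
(a)–(e): forbidden (ΔL, ΔJ).
(a)–(f): forbidden (parity).
(b)–(c): allowed.
(b)–(d): forbidden (parity).
(b)–(e): forbidden (parity, ΔL, ΔJ).
(b)–(f): forbidden (ΔL, ΔJ).
(c)–(d): allowed.
(c)–(e): forbidden (ΔL, ΔJ).
(c)–(f): forbidden (parity, ΔL, ΔJ).
(d)–(e): forbidden (parity, ΔL, ΔJ).
(d)–(f): allowed.
(e)–(f): forbidden (ΔL, ΔJ).
Allowed pairs: 5 of 15.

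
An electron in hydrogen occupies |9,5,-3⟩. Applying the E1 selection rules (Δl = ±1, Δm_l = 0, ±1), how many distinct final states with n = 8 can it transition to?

6

E1 requires Δl = ±1, so l_f ∈ {4, 6}; with 0 ≤ l_f ≤ n_f−1 = 7, the allowed l_f values are {4, 6}.
For l_f = 4: m_f ∈ {m_i−1, m_i, m_i+1} ∩ [−4, 4] = {-4, -3, -2} → 3 states.
For l_f = 6: m_f ∈ {m_i−1, m_i, m_i+1} ∩ [−6, 6] = {-4, -3, -2} → 3 states.
Total: 6.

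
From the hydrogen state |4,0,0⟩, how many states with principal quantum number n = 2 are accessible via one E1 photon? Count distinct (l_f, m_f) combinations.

3

E1 requires Δl = ±1, so l_f ∈ {-1, 1}; with 0 ≤ l_f ≤ n_f−1 = 1, the allowed l_f values are {1}.
For l_f = 1: m_f ∈ {m_i−1, m_i, m_i+1} ∩ [−1, 1] = {-1, 0, 1} → 3 states.
Total: 3.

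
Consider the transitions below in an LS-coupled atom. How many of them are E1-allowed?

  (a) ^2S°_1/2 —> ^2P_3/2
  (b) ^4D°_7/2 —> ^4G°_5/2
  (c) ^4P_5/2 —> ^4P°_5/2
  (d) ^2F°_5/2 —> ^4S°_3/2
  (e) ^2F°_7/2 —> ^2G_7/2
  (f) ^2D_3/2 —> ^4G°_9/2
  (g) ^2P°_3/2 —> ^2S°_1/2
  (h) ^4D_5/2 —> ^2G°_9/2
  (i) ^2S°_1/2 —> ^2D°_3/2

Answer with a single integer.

3

(a) allowed
(b) forbidden (parity, ΔL fail)
(c) allowed
(d) forbidden (parity, ΔS, ΔL fail)
(e) allowed
(f) forbidden (ΔS, ΔL, ΔJ fail)
(g) forbidden (parity fails)
(h) forbidden (ΔS, ΔL, ΔJ fail)
(i) forbidden (parity, ΔL fail)
Total allowed: 3 of 9.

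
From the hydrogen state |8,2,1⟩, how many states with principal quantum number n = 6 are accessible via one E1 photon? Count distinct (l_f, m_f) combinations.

E1 requires Δl = ±1, so l_f ∈ {1, 3}; with 0 ≤ l_f ≤ n_f−1 = 5, the allowed l_f values are {1, 3}.
For l_f = 1: m_f ∈ {m_i−1, m_i, m_i+1} ∩ [−1, 1] = {0, 1} → 2 states.
For l_f = 3: m_f ∈ {m_i−1, m_i, m_i+1} ∩ [−3, 3] = {0, 1, 2} → 3 states.
Total: 5.

5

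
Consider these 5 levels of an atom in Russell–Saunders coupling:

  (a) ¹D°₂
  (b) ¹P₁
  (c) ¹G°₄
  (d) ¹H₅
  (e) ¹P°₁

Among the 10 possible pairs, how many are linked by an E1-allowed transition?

3

(a)–(b): allowed.
(a)–(c): forbidden (parity, ΔL, ΔJ).
(a)–(d): forbidden (ΔL, ΔJ).
(a)–(e): forbidden (parity).
(b)–(c): forbidden (ΔL, ΔJ).
(b)–(d): forbidden (parity, ΔL, ΔJ).
(b)–(e): allowed.
(c)–(d): allowed.
(c)–(e): forbidden (parity, ΔL, ΔJ).
(d)–(e): forbidden (ΔL, ΔJ).
Allowed pairs: 3 of 10.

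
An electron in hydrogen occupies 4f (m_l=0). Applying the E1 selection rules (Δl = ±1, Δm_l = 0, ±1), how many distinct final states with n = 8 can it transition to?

E1 requires Δl = ±1, so l_f ∈ {2, 4}; with 0 ≤ l_f ≤ n_f−1 = 7, the allowed l_f values are {2, 4}.
For l_f = 2: m_f ∈ {m_i−1, m_i, m_i+1} ∩ [−2, 2] = {-1, 0, 1} → 3 states.
For l_f = 4: m_f ∈ {m_i−1, m_i, m_i+1} ∩ [−4, 4] = {-1, 0, 1} → 3 states.
Total: 6.

6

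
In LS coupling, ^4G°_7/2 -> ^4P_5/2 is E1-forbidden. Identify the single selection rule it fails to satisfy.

the ΔL = 0, ±1 rule

Parity must change: odd → even — satisfied.
ΔS = 0: S: 3/2 → 3/2 — satisfied.
ΔL = 0, ±1 (not L=0↔0): L: 4 → 1, ΔL = -3 — violated.
ΔJ = 0, ±1 (not J=0↔0): J: 7/2 → 5/2, ΔJ = -1 — satisfied.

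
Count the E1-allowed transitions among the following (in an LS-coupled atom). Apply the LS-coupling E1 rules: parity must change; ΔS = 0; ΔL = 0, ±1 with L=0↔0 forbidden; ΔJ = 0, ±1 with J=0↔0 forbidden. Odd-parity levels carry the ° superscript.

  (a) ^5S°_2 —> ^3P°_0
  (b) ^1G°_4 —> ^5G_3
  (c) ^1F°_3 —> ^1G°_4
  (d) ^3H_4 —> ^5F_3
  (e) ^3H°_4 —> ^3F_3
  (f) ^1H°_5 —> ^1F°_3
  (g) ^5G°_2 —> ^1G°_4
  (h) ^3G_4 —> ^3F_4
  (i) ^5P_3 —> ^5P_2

(a) forbidden (parity, ΔS, ΔJ fail)
(b) forbidden (ΔS fails)
(c) forbidden (parity fails)
(d) forbidden (parity, ΔS, ΔL fail)
(e) forbidden (ΔL fails)
(f) forbidden (parity, ΔL, ΔJ fail)
(g) forbidden (parity, ΔS, ΔJ fail)
(h) forbidden (parity fails)
(i) forbidden (parity fails)
Total allowed: 0 of 9.

0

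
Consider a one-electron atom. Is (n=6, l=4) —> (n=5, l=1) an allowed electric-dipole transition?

forbidden

l: 4 → 1 (Δl = -3). Δl = ±1 ✗.
The transition is electric-dipole forbidden.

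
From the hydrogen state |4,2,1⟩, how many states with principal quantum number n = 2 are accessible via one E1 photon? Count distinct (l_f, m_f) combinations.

E1 requires Δl = ±1, so l_f ∈ {1, 3}; with 0 ≤ l_f ≤ n_f−1 = 1, the allowed l_f values are {1}.
For l_f = 1: m_f ∈ {m_i−1, m_i, m_i+1} ∩ [−1, 1] = {0, 1} → 2 states.
Total: 2.

2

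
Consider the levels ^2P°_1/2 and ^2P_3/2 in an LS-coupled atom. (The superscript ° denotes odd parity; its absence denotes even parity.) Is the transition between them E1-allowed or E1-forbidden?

Reading off the term symbols: S 1/2→1/2, L 1→1, J 1/2→3/2, parity odd→even.
Parity must change: odd → even — ok.
ΔS = 0: S: 1/2 → 1/2 — ok.
ΔL = 0, ±1 (not L=0↔0): L: 1 → 1, ΔL = +0 — ok.
ΔJ = 0, ±1 (not J=0↔0): J: 1/2 → 3/2, ΔJ = +1 — ok.
All four E1 rules are satisfied.

allowed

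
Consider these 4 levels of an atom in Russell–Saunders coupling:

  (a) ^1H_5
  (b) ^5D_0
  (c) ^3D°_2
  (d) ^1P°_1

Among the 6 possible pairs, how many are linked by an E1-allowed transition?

(a)–(b): forbidden (parity, ΔS, ΔL, ΔJ).
(a)–(c): forbidden (ΔS, ΔL, ΔJ).
(a)–(d): forbidden (ΔL, ΔJ).
(b)–(c): forbidden (ΔS, ΔJ).
(b)–(d): forbidden (ΔS).
(c)–(d): forbidden (parity, ΔS).
Allowed pairs: 0 of 6.

0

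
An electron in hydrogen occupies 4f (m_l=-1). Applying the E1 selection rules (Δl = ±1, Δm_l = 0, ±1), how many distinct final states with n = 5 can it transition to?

E1 requires Δl = ±1, so l_f ∈ {2, 4}; with 0 ≤ l_f ≤ n_f−1 = 4, the allowed l_f values are {2, 4}.
For l_f = 2: m_f ∈ {m_i−1, m_i, m_i+1} ∩ [−2, 2] = {-2, -1, 0} → 3 states.
For l_f = 4: m_f ∈ {m_i−1, m_i, m_i+1} ∩ [−4, 4] = {-2, -1, 0} → 3 states.
Total: 6.

6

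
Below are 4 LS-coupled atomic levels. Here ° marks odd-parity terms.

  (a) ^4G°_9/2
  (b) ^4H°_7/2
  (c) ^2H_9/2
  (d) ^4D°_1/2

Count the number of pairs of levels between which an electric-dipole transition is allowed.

(a)–(b): forbidden (parity).
(a)–(c): forbidden (ΔS).
(a)–(d): forbidden (parity, ΔL, ΔJ).
(b)–(c): forbidden (ΔS).
(b)–(d): forbidden (parity, ΔL, ΔJ).
(c)–(d): forbidden (ΔS, ΔL, ΔJ).
Allowed pairs: 0 of 6.

0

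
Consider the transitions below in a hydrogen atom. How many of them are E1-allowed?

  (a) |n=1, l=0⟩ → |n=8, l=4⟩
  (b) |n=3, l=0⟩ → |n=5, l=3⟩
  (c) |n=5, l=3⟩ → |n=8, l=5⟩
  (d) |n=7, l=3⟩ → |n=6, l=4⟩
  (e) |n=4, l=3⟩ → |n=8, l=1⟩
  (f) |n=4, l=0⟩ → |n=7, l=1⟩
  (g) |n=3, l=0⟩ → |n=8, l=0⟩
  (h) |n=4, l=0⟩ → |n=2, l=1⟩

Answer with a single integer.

3

(a) forbidden — Δl = +4 (E1 requires Δl = ±1)
(b) forbidden — Δl = +3 (E1 requires Δl = ±1)
(c) forbidden — Δl = +2 (E1 requires Δl = ±1)
(d) allowed
(e) forbidden — Δl = -2 (E1 requires Δl = ±1)
(f) allowed
(g) forbidden — Δl = +0 (E1 requires Δl = ±1)
(h) allowed
Total allowed: 3 of 8.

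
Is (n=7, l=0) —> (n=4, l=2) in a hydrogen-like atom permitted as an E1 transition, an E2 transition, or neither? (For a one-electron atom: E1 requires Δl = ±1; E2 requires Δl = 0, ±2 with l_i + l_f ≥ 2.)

E2

Δl = 2 − 0 = +2; l_i + l_f = 2.
E1 (Δl = ±1): not satisfied.
E2 (Δl = 0,±2, l_i+l_f ≥ 2): satisfied.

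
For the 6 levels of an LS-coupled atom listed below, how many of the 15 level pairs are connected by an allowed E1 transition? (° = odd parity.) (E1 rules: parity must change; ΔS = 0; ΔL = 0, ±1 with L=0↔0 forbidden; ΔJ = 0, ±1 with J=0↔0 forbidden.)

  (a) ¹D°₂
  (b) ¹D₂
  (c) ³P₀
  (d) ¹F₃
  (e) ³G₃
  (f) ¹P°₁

3

(a)–(b): allowed.
(a)–(c): forbidden (ΔS, ΔJ).
(a)–(d): allowed.
(a)–(e): forbidden (ΔS, ΔL).
(a)–(f): forbidden (parity).
(b)–(c): forbidden (parity, ΔS, ΔJ).
(b)–(d): forbidden (parity).
(b)–(e): forbidden (parity, ΔS, ΔL).
(b)–(f): allowed.
(c)–(d): forbidden (parity, ΔS, ΔL, ΔJ).
(c)–(e): forbidden (parity, ΔL, ΔJ).
(c)–(f): forbidden (ΔS).
(d)–(e): forbidden (parity, ΔS).
(d)–(f): forbidden (ΔL, ΔJ).
(e)–(f): forbidden (ΔS, ΔL, ΔJ).
Allowed pairs: 3 of 15.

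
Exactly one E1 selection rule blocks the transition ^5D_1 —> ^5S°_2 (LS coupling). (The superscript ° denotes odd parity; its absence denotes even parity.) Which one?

the ΔL = 0, ±1 rule

Initial level: S=2, L=2, J=1, parity even. Final level: S=2, L=0, J=2, parity odd.
ΔS = 0: S: 2 → 2 — ok.
Parity must change: even → odd — ok.
ΔL = 0, ±1 (not L=0↔0): L: 2 → 0, ΔL = -2 — fails.
ΔJ = 0, ±1 (not J=0↔0): J: 1 → 2, ΔJ = +1 — ok.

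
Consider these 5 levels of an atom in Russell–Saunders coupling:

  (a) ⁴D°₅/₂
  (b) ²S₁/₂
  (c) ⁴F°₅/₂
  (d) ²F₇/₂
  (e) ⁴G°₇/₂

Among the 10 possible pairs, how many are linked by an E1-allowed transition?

0

(a)–(b): forbidden (ΔS, ΔL, ΔJ).
(a)–(c): forbidden (parity).
(a)–(d): forbidden (ΔS).
(a)–(e): forbidden (parity, ΔL).
(b)–(c): forbidden (ΔS, ΔL, ΔJ).
(b)–(d): forbidden (parity, ΔL, ΔJ).
(b)–(e): forbidden (ΔS, ΔL, ΔJ).
(c)–(d): forbidden (ΔS).
(c)–(e): forbidden (parity).
(d)–(e): forbidden (ΔS).
Allowed pairs: 0 of 10.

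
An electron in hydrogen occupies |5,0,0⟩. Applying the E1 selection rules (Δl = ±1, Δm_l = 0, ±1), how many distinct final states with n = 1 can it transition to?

E1 requires l_f ∈ {-1, 1}, but neither lies in [0, 0], so no final state is reachable.
Total: 0.

0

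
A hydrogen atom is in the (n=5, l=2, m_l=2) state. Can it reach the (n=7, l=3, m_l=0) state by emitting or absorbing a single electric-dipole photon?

l: 2 → 3 (Δl = +1). Δl = ±1 ok.
Δm_l = 0 − (2) = -2. E1 requires Δm_l = 0, ±1: fails.
The transition is electric-dipole forbidden.

forbidden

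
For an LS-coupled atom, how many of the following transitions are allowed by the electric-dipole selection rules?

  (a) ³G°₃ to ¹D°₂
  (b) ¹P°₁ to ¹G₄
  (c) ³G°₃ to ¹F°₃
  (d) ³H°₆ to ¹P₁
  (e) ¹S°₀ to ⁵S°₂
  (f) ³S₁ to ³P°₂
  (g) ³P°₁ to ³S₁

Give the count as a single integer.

2

(a) forbidden (parity, ΔS, ΔL fail)
(b) forbidden (ΔL, ΔJ fail)
(c) forbidden (parity, ΔS fail)
(d) forbidden (ΔS, ΔL, ΔJ fail)
(e) forbidden (parity, ΔS, ΔL, ΔJ fail)
(f) allowed
(g) allowed
Total allowed: 2 of 7.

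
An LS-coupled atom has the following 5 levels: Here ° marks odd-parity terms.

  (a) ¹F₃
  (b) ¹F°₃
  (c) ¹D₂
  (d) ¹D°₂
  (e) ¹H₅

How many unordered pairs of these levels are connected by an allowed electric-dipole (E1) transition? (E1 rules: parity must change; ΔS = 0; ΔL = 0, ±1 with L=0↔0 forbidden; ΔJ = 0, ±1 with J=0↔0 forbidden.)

4

(a)–(b): allowed.
(a)–(c): forbidden (parity).
(a)–(d): allowed.
(a)–(e): forbidden (parity, ΔL, ΔJ).
(b)–(c): allowed.
(b)–(d): forbidden (parity).
(b)–(e): forbidden (ΔL, ΔJ).
(c)–(d): allowed.
(c)–(e): forbidden (parity, ΔL, ΔJ).
(d)–(e): forbidden (ΔL, ΔJ).
Allowed pairs: 4 of 10.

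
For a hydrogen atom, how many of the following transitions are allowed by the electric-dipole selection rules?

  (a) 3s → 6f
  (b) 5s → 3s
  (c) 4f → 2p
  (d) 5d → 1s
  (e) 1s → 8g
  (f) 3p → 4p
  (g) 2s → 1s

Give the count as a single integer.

(a) forbidden — Δl = +3 (E1 requires Δl = ±1)
(b) forbidden — Δl = +0 (E1 requires Δl = ±1)
(c) forbidden — Δl = -2 (E1 requires Δl = ±1)
(d) forbidden — Δl = -2 (E1 requires Δl = ±1)
(e) forbidden — Δl = +4 (E1 requires Δl = ±1)
(f) forbidden — Δl = +0 (E1 requires Δl = ±1)
(g) forbidden — Δl = +0 (E1 requires Δl = ±1)
Total allowed: 0 of 7.

0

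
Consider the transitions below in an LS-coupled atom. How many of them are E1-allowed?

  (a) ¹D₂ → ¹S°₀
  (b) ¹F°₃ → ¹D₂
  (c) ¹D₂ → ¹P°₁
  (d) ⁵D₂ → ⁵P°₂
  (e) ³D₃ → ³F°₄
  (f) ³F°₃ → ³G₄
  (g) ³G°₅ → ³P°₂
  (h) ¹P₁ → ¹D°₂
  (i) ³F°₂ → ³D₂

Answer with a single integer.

(a) forbidden (ΔL, ΔJ fail)
(b) allowed
(c) allowed
(d) allowed
(e) allowed
(f) allowed
(g) forbidden (parity, ΔL, ΔJ fail)
(h) allowed
(i) allowed
Total allowed: 7 of 9.

7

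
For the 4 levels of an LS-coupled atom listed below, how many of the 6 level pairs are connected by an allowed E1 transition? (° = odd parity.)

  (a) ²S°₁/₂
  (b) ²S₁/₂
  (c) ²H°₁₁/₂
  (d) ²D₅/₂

0

(a)–(b): forbidden (ΔL).
(a)–(c): forbidden (parity, ΔL, ΔJ).
(a)–(d): forbidden (ΔL, ΔJ).
(b)–(c): forbidden (ΔL, ΔJ).
(b)–(d): forbidden (parity, ΔL, ΔJ).
(c)–(d): forbidden (ΔL, ΔJ).
Allowed pairs: 0 of 6.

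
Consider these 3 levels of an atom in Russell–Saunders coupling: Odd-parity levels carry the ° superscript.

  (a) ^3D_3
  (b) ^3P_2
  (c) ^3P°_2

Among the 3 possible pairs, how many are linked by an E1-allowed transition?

(a)–(b): forbidden (parity).
(a)–(c): allowed.
(b)–(c): allowed.
Allowed pairs: 2 of 3.

2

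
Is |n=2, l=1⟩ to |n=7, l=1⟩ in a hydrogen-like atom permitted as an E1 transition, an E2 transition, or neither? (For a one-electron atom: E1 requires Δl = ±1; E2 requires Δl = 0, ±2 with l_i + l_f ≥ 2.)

E2

Δl = 1 − 1 = +0; l_i + l_f = 2.
E1 (Δl = ±1): not satisfied.
E2 (Δl = 0,±2, l_i+l_f ≥ 2): satisfied.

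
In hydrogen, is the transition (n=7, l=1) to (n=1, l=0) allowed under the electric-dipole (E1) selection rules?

Initial l = 1, final l = 0, so Δl = -1. E1 requires Δl = ±1: satisfied.
All E1 selection rules are satisfied.

allowed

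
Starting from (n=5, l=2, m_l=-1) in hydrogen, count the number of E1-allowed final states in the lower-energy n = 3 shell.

E1 requires Δl = ±1, so l_f ∈ {1, 3}; with 0 ≤ l_f ≤ n_f−1 = 2, the allowed l_f values are {1}.
For l_f = 1: m_f ∈ {m_i−1, m_i, m_i+1} ∩ [−1, 1] = {-1, 0} → 2 states.
Total: 2.

2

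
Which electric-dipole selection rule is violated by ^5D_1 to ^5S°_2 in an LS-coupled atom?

Parity must change: even → odd — passes.
ΔS = 0: S: 2 → 2 — passes.
ΔL = 0, ±1 (not L=0↔0): L: 2 → 0, ΔL = -2 — fails.
ΔJ = 0, ±1 (not J=0↔0): J: 1 → 2, ΔJ = +1 — passes.

the ΔL = 0, ±1 rule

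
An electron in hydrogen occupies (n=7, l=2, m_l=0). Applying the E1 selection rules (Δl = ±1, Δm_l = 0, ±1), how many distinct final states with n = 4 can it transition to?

6

E1 requires Δl = ±1, so l_f ∈ {1, 3}; with 0 ≤ l_f ≤ n_f−1 = 3, the allowed l_f values are {1, 3}.
For l_f = 1: m_f ∈ {m_i−1, m_i, m_i+1} ∩ [−1, 1] = {-1, 0, 1} → 3 states.
For l_f = 3: m_f ∈ {m_i−1, m_i, m_i+1} ∩ [−3, 3] = {-1, 0, 1} → 3 states.
Total: 6.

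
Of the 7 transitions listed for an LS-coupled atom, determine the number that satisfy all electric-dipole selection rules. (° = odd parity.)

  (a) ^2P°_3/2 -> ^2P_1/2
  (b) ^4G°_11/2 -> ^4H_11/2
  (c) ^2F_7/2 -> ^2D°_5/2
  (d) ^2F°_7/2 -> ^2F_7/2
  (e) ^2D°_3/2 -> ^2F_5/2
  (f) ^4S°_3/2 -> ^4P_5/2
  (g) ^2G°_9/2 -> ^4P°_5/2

(a) allowed
(b) allowed
(c) allowed
(d) allowed
(e) allowed
(f) allowed
(g) forbidden (parity, ΔS, ΔL, ΔJ fail)
Total allowed: 6 of 7.

6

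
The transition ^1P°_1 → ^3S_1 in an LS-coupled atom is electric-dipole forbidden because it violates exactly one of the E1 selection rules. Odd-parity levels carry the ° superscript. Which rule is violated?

Initial level: S=0, L=1, J=1, parity odd. Final level: S=1, L=0, J=1, parity even.
ΔS = 0: S: 0 → 1 — ✗.
ΔL = 0, ±1 (not L=0↔0): L: 1 → 0, ΔL = -1 — ✓.
ΔJ = 0, ±1 (not J=0↔0): J: 1 → 1, ΔJ = +0 — ✓.
Parity must change: odd → even — ✓.

the ΔS = 0 rule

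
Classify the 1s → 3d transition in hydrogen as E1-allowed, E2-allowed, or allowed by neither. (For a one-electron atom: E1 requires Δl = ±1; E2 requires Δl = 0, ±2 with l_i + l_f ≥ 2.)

E2

Δl = 2 − 0 = +2; l_i + l_f = 2.
E1 (Δl = ±1): not satisfied.
E2 (Δl = 0,±2, l_i+l_f ≥ 2): satisfied.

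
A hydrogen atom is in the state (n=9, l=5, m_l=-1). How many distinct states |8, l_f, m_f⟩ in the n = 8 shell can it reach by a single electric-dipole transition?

E1 requires Δl = ±1, so l_f ∈ {4, 6}; with 0 ≤ l_f ≤ n_f−1 = 7, the allowed l_f values are {4, 6}.
For l_f = 4: m_f ∈ {m_i−1, m_i, m_i+1} ∩ [−4, 4] = {-2, -1, 0} → 3 states.
For l_f = 6: m_f ∈ {m_i−1, m_i, m_i+1} ∩ [−6, 6] = {-2, -1, 0} → 3 states.
Total: 6.

6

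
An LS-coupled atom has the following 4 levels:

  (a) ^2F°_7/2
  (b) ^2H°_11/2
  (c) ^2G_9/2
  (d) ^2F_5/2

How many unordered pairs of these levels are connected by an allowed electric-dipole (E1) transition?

(a)–(b): forbidden (parity, ΔL, ΔJ).
(a)–(c): allowed.
(a)–(d): allowed.
(b)–(c): allowed.
(b)–(d): forbidden (ΔL, ΔJ).
(c)–(d): forbidden (parity, ΔJ).
Allowed pairs: 3 of 6.

3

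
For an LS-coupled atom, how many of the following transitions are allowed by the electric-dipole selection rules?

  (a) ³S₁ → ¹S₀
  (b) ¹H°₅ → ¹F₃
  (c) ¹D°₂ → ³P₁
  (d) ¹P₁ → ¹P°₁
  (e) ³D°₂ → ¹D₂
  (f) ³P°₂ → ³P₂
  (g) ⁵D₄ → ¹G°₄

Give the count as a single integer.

(a) forbidden (parity, ΔS, ΔL fail)
(b) forbidden (ΔL, ΔJ fail)
(c) forbidden (ΔS fails)
(d) allowed
(e) forbidden (ΔS fails)
(f) allowed
(g) forbidden (ΔS, ΔL fail)
Total allowed: 2 of 7.

2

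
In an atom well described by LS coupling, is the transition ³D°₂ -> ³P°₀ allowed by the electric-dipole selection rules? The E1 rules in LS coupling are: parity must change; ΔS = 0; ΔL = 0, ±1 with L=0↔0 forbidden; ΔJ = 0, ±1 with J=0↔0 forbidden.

forbidden

Reading off the term symbols: S 1→1, L 2→1, J 2→0, parity odd→odd.
ΔS = 0: S: 1 → 1 — ok.
ΔJ = 0, ±1 (not J=0↔0): J: 2 → 0, ΔJ = -2 — fails.
Parity must change: odd → odd — fails.
ΔL = 0, ±1 (not L=0↔0): L: 2 → 1, ΔL = -1 — ok.
Rule(s) violated: parity, ΔJ.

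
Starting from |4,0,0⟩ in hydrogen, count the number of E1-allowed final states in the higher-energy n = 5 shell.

3

E1 requires Δl = ±1, so l_f ∈ {-1, 1}; with 0 ≤ l_f ≤ n_f−1 = 4, the allowed l_f values are {1}.
For l_f = 1: m_f ∈ {m_i−1, m_i, m_i+1} ∩ [−1, 1] = {-1, 0, 1} → 3 states.
Total: 3.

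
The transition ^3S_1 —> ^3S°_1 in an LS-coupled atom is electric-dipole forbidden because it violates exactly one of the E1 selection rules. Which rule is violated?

the L=0 ↔ L=0 exclusion

ΔL = 0, ±1 (not L=0↔0): L: 0 → 0, ΔL = +0 — violated.
ΔS = 0: S: 1 → 1 — satisfied.
Parity must change: even → odd — satisfied.
ΔJ = 0, ±1 (not J=0↔0): J: 1 → 1, ΔJ = +0 — satisfied.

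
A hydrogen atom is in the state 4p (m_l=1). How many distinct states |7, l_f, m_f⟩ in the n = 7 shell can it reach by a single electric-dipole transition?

E1 requires Δl = ±1, so l_f ∈ {0, 2}; with 0 ≤ l_f ≤ n_f−1 = 6, the allowed l_f values are {0, 2}.
For l_f = 0: m_f ∈ {m_i−1, m_i, m_i+1} ∩ [−0, 0] = {0} → 1 state.
For l_f = 2: m_f ∈ {m_i−1, m_i, m_i+1} ∩ [−2, 2] = {0, 1, 2} → 3 states.
Total: 4.

4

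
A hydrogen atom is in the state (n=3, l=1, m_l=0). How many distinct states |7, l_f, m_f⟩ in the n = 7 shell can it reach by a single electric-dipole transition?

4

E1 requires Δl = ±1, so l_f ∈ {0, 2}; with 0 ≤ l_f ≤ n_f−1 = 6, the allowed l_f values are {0, 2}.
For l_f = 0: m_f ∈ {m_i−1, m_i, m_i+1} ∩ [−0, 0] = {0} → 1 state.
For l_f = 2: m_f ∈ {m_i−1, m_i, m_i+1} ∩ [−2, 2] = {-1, 0, 1} → 3 states.
Total: 4.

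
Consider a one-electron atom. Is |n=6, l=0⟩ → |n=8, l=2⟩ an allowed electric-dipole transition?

forbidden

l: 0 → 2 (Δl = +2). Δl = ±1 fails.
The transition is electric-dipole forbidden.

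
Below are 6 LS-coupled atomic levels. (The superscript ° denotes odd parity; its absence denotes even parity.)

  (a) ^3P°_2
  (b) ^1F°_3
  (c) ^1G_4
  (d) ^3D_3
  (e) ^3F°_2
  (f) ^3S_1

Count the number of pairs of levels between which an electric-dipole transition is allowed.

4

(a)–(b): forbidden (parity, ΔS, ΔL).
(a)–(c): forbidden (ΔS, ΔL, ΔJ).
(a)–(d): allowed.
(a)–(e): forbidden (parity, ΔL).
(a)–(f): allowed.
(b)–(c): allowed.
(b)–(d): forbidden (ΔS).
(b)–(e): forbidden (parity, ΔS).
(b)–(f): forbidden (ΔS, ΔL, ΔJ).
(c)–(d): forbidden (parity, ΔS, ΔL).
(c)–(e): forbidden (ΔS, ΔJ).
(c)–(f): forbidden (parity, ΔS, ΔL, ΔJ).
(d)–(e): allowed.
(d)–(f): forbidden (parity, ΔL, ΔJ).
(e)–(f): forbidden (ΔL).
Allowed pairs: 4 of 15.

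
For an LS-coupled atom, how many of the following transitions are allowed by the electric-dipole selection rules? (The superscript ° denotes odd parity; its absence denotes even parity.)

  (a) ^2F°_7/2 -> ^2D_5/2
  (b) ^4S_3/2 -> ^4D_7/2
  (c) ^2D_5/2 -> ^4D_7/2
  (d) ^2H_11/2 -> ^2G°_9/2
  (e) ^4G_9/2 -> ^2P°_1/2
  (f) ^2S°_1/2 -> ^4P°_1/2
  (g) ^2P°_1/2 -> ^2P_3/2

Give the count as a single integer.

3

(a) allowed
(b) forbidden (parity, ΔL, ΔJ fail)
(c) forbidden (parity, ΔS fail)
(d) allowed
(e) forbidden (ΔS, ΔL, ΔJ fail)
(f) forbidden (parity, ΔS fail)
(g) allowed
Total allowed: 3 of 7.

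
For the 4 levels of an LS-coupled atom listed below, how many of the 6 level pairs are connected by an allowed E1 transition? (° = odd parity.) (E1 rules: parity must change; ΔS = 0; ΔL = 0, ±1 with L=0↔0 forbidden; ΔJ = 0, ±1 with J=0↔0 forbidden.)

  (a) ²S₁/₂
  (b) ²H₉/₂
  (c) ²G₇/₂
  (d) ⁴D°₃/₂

(a)–(b): forbidden (parity, ΔL, ΔJ).
(a)–(c): forbidden (parity, ΔL, ΔJ).
(a)–(d): forbidden (ΔS, ΔL).
(b)–(c): forbidden (parity).
(b)–(d): forbidden (ΔS, ΔL, ΔJ).
(c)–(d): forbidden (ΔS, ΔL, ΔJ).
Allowed pairs: 0 of 6.

0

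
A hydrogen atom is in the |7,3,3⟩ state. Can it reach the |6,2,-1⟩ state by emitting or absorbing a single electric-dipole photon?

forbidden

l: 3 → 2 (Δl = -1). Δl = ±1 ok.
Δm_l = -1 − (3) = -4. E1 requires Δm_l = 0, ±1: fails.
The transition is electric-dipole forbidden.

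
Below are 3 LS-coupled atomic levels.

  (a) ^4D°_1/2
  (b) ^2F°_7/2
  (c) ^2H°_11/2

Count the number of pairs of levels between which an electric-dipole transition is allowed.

0

(a)–(b): forbidden (parity, ΔS, ΔJ).
(a)–(c): forbidden (parity, ΔS, ΔL, ΔJ).
(b)–(c): forbidden (parity, ΔL, ΔJ).
Allowed pairs: 0 of 3.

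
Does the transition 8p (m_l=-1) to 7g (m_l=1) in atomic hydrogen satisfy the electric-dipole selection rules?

Initial l = 1, final l = 4, so Δl = +3. E1 requires Δl = ±1: fails.
m_l: -1 → 1 (Δm_l = +2). |Δm_l| ≤ 1 fails.
The transition is electric-dipole forbidden.

forbidden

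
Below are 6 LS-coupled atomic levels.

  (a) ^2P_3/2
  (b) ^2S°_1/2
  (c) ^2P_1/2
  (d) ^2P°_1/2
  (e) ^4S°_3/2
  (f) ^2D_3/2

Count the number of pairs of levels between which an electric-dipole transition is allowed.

5

(a)–(b): allowed.
(a)–(c): forbidden (parity).
(a)–(d): allowed.
(a)–(e): forbidden (ΔS).
(a)–(f): forbidden (parity).
(b)–(c): allowed.
(b)–(d): forbidden (parity).
(b)–(e): forbidden (parity, ΔS, ΔL).
(b)–(f): forbidden (ΔL).
(c)–(d): allowed.
(c)–(e): forbidden (ΔS).
(c)–(f): forbidden (parity).
(d)–(e): forbidden (parity, ΔS).
(d)–(f): allowed.
(e)–(f): forbidden (ΔS, ΔL).
Allowed pairs: 5 of 15.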